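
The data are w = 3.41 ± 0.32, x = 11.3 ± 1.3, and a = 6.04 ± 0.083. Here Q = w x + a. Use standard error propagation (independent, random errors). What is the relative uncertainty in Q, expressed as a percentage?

12.8%

Let p = w·x = 38.5. δp/p = √((1·δw/w)² + (1·δx/x)²) = √(0.00881 + 0.0132) = 0.148, so δp = 5.72.
Q = p + a: δQ = √(δp² + δa²) = √(32.7 + 0.00689) = 5.72
Q = 44.6, so δQ/Q = 5.72/44.6 = 0.128.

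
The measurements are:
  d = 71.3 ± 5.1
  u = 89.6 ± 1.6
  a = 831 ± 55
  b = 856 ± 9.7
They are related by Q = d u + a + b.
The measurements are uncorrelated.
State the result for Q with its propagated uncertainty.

Let p = d·u = 6390. δp/p = √((1·δd/d)² + (1·δu/u)²) = √(0.00512 + 0.000319) = 0.0737, so δp = 471.
Q = p + a + b: δQ = √(δp² + δa² + δb²) = √(2.22e+05 + 3020 + 94.1) = 474
Q = 8080.

8080 ± 474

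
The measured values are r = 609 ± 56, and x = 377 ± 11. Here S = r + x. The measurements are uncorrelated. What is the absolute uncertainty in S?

57.1

Each term contributes (cᵢ δxᵢ)² to (δS)²:
  (δr)² = 3140;  (δx)² = 121
δS = √(3260) = 57.1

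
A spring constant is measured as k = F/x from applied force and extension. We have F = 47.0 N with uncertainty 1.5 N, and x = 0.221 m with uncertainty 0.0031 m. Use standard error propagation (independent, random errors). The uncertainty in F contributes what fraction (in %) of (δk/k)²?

83.8%

(δk/k)² = (1·δF/F)² + (-1·δx/x)²
  F term: (1×0.0319)² = 0.00102
  x term: (-1×0.0140)² = 0.000197
Total = 0.00122. Share from F = 0.00102/0.00122 = 0.838.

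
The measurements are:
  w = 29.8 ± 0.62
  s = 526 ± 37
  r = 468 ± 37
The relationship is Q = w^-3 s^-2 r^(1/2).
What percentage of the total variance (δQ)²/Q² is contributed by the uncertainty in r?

(δQ/Q)² = (-3·δw/w)² + (-2·δs/s)² + (½·δr/r)²
  w term: (-3×0.0208)² = 0.00390
  s term: (-2×0.0703)² = 0.0198
  r term: (0.5×0.0791)² = 0.00156
Total = 0.0253. Share from r = 0.00156/0.0253 = 0.0619.

6.19%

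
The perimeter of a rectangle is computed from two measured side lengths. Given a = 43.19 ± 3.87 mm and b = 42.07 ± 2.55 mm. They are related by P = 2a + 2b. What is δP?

9.27 mm

Each term contributes (cᵢ δxᵢ)² to (δP)²:
  (2·δa)² = 59.9;  (2·δb)² = 26.0
δP = √(85.9) = 9.27 mm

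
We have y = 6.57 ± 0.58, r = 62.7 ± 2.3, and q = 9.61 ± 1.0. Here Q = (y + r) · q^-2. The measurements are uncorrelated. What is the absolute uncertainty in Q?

Let u = y + r = 69.3. δu = √(δy² + δr²) = √(0.336 + 5.29) = 2.37, so δu/u = 0.0342.
Q is then a monomial in u, q:
δQ/Q = √((δu/u)² + (-2·δq/q)²) = √(0.00117 + 0.0433) = 0.211
Q = 0.750, so δQ = 0.211 × 0.750 = 0.158.

0.158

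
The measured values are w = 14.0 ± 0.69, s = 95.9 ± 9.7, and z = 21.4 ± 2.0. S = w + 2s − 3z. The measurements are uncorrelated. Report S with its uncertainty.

142 ± 20.3

Absolute uncertainties add in quadrature for a linear combination:
  (δw)² = 0.476;  (2·δs)² = 376;  (3·δz)² = 36.0
δS = √(413) = 20.3
S = 142.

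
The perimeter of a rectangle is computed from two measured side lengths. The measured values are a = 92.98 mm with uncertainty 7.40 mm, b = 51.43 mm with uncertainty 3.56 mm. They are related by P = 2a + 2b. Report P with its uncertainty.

For a sum/difference, combine absolute errors in quadrature:
  (2·δa)² = 219;  (2·δb)² = 50.7
δP = √(270) = 16.4 mm
P = 288.8 mm.

288.8 ± 16.4 mm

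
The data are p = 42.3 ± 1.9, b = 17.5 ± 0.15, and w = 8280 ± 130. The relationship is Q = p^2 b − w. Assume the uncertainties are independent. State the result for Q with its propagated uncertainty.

Let h = p^2·b = 31300. δh/h = √((2·δp/p)² + (1·δb/b)²) = √(0.00807 + 7.35e-05) = 0.0902, so δh = 2830.
Q = h − w: δQ = √(δh² + δw²) = √(7.98e+06 + 16900) = 2830
Q = 23000.

23000 ± 2830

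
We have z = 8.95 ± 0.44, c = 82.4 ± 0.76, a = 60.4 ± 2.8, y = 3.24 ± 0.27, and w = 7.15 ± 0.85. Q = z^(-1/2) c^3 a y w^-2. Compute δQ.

1.85e+05

Q is a product of powers, so relative uncertainties combine in quadrature:
  (−½·δz/z)² = (-0.5×0.0492)² = 0.000604;  (3·δc/c)² = (3×0.00922)² = 0.000766;  (1·δa/a)² = (1×0.0464)² = 0.00215;  (1·δy/y)² = (1×0.0833)² = 0.00694;  (-2·δw/w)² = (-2×0.119)² = 0.0565
δQ/Q = √(0.0670) = 0.259
Q = 7.16e+05, so δQ = 0.259 × 7.16e+05 = 1.85e+05.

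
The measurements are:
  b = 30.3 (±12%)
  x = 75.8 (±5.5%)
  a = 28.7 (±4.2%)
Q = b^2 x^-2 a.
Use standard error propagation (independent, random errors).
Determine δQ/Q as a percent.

For a monomial Q ∝ b^2, x^-2, a, fractional errors add in quadrature:
  (2·δb/b)² = (2×0.120)² = 0.0576;  (-2·δx/x)² = (-2×0.0550)² = 0.0121;  (1·δa/a)² = (1×0.0420)² = 0.00176
δQ/Q = √(0.0715) = 0.267

26.7%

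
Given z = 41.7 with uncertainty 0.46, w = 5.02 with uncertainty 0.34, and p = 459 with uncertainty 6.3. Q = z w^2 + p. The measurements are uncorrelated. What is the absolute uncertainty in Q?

143

Let h = z·w^2 = 1050. δh/h = √((1·δz/z)² + (2·δw/w)²) = √(0.000122 + 0.0183) = 0.136, so δh = 143.
Q = h + p: δQ = √(δh² + δp²) = √(20400 + 39.7) = 143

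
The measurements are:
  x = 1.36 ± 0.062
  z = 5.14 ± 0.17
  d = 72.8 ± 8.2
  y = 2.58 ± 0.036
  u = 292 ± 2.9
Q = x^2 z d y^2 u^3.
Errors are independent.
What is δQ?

1.77e+10

For a monomial Q ∝ x^2, z, d, y^2, u^3, fractional errors add in quadrature:
  (2·δx/x)² = (2×0.0456)² = 0.00831;  (1·δz/z)² = (1×0.0331)² = 0.00109;  (1·δd/d)² = (1×0.113)² = 0.0127;  (2·δy/y)² = (2×0.0140)² = 0.000779;  (3·δu/u)² = (3×0.00993)² = 0.000888
δQ/Q = √(0.0238) = 0.154
Q = 1.15e+11, so δQ = 0.154 × 1.15e+11 = 1.77e+10.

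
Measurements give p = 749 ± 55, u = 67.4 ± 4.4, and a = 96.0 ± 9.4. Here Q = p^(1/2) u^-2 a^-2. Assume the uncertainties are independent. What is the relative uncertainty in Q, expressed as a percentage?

23.8%

For a monomial Q ∝ p^(1/2), u^-2, a^-2, fractional errors add in quadrature:
  (½·δp/p)² = (0.5×0.0734)² = 0.00135;  (-2·δu/u)² = (-2×0.0653)² = 0.0170;  (-2·δa/a)² = (-2×0.0979)² = 0.0384
δQ/Q = √(0.0567) = 0.238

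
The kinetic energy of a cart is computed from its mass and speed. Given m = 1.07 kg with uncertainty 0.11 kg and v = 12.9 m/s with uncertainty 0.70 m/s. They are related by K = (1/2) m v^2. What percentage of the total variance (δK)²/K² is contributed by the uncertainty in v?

52.7%

(δK/K)² = (1·δm/m)² + (2·δv/v)²
  m term: (1×0.103)² = 0.0106
  v term: (2×0.0543)² = 0.0118
Total = 0.0223. Share from v = 0.0118/0.0223 = 0.527.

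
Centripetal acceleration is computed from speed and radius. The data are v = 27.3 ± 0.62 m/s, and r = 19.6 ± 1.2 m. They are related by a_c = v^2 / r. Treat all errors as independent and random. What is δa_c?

2.90 m/s^2

a_c is a product of powers, so relative uncertainties combine in quadrature:
  (2·δv/v)² = (2×0.0227)² = 0.00206;  (-1·δr/r)² = (-1×0.0612)² = 0.00375
δa_c/a_c = √(0.00581) = 0.0762
a_c = 38.0 m/s^2, so δa_c = 0.0762 × 38.0 = 2.90 m/s^2.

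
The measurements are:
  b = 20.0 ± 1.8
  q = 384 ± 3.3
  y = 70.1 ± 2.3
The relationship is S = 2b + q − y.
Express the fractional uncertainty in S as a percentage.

Each term contributes (cᵢ δxᵢ)² to (δS)²:
  (2·δb)² = 13.0;  (δq)² = 10.9;  (δy)² = 5.29
δS = √(29.1) = 5.40
S = 354, so δS/S = 5.40/354 = 0.0153.

1.53%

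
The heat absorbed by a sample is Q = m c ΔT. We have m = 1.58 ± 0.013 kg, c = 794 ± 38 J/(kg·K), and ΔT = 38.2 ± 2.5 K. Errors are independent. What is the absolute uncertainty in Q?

3910 J

Q is a product of powers, so relative uncertainties combine in quadrature:
  (1·δm/m)² = (1×0.00823)² = 6.77e-05;  (1·δc/c)² = (1×0.0479)² = 0.00229;  (1·δΔT/ΔT)² = (1×0.0654)² = 0.00428
δQ/Q = √(0.00664) = 0.0815
Q = 47900 J, so δQ = 0.0815 × 47900 = 3910 J.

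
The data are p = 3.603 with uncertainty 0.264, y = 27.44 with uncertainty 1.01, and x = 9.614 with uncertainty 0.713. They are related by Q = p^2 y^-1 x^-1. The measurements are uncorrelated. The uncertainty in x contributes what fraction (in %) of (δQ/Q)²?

19.4%

(δQ/Q)² = (2·δp/p)² + (-1·δy/y)² + (-1·δx/x)²
  p term: (2×0.0733)² = 0.0215
  y term: (-1×0.0368)² = 0.00135
  x term: (-1×0.0742)² = 0.00550
Total = 0.0283. Share from x = 0.00550/0.0283 = 0.194.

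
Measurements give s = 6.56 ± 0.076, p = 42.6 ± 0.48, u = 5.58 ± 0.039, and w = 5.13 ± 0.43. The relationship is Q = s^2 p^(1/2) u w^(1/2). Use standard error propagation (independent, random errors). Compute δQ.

Relative error in a monomial: (δQ/Q)² = Σ (nᵢ · δxᵢ/xᵢ)².
  (2·δs/s)² = (2×0.0116)² = 0.000537;  (½·δp/p)² = (0.5×0.0113)² = 3.17e-05;  (1·δu/u)² = (1×0.00699)² = 4.88e-05;  (½·δw/w)² = (0.5×0.0838)² = 0.00176
δQ/Q = √(0.00237) = 0.0487
Q = 3550, so δQ = 0.0487 × 3550 = 173.

173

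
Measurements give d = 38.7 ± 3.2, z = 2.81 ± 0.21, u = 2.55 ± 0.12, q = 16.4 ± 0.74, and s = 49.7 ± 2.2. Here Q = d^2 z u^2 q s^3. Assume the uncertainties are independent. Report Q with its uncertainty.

Each factor contributes (exponent × relative error)² to (δQ/Q)²:
  (2·δd/d)² = (2×0.0827)² = 0.0273;  (1·δz/z)² = (1×0.0747)² = 0.00559;  (2·δu/u)² = (2×0.0471)² = 0.00886;  (1·δq/q)² = (1×0.0451)² = 0.00204;  (3·δs/s)² = (3×0.0443)² = 0.0176
δQ/Q = √(0.0615) = 0.248
Q = 5.51e+10, so δQ = 0.248 × 5.51e+10 = 1.37e+10.

(5.51 ± 1.37) × 10^10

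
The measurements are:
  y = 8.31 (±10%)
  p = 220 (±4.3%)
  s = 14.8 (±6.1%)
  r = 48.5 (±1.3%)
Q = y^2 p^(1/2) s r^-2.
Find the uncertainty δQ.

1.36

Q is a product of powers, so relative uncertainties combine in quadrature:
  (2·δy/y)² = (2×0.100)² = 0.0400;  (½·δp/p)² = (0.5×0.0430)² = 0.000462;  (1·δs/s)² = (1×0.0610)² = 0.00372;  (-2·δr/r)² = (-2×0.0130)² = 0.000676
δQ/Q = √(0.0449) = 0.212
Q = 6.44, so δQ = 0.212 × 6.44 = 1.36.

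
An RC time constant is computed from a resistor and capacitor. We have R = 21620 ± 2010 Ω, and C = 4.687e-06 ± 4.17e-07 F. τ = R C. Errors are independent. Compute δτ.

0.0130 s

Products/powers → add relative errors in quadrature, weighted by exponent:
  (1·δR/R)² = (1×0.0930)² = 0.00864;  (1·δC/C)² = (1×0.0890)² = 0.00792
δτ/τ = √(0.0166) = 0.129
τ = 0.1013 s, so δτ = 0.129 × 0.1013 = 0.0130 s.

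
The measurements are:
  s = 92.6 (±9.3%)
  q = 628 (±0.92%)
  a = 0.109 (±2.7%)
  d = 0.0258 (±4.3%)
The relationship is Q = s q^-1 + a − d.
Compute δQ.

Let p = s·q^-1 = 0.147. δp/p = √((1·δs/s)² + (-1·δq/q)²) = √(0.00865 + 8.46e-05) = 0.0935, so δp = 0.0138.
Q = p + a − d: δQ = √(δp² + δa² + δd²) = √(0.000190 + 8.66e-06 + 1.23e-06) = 0.0141

0.0141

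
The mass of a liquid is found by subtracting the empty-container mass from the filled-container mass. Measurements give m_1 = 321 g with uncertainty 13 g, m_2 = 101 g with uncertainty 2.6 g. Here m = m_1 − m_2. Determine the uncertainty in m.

13.3 g

Sums and differences: (δm)² = Σ (cᵢ δxᵢ)².
  (δm_1)² = 169;  (δm_2)² = 6.76
δm = √(176) = 13.3 g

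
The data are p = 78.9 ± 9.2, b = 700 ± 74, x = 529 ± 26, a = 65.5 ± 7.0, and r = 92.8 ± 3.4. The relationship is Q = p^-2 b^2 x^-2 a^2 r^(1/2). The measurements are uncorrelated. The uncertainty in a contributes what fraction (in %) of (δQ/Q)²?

(δQ/Q)² = (-2·δp/p)² + (2·δb/b)² + (-2·δx/x)² + (2·δa/a)² + (½·δr/r)²
  p term: (-2×0.117)² = 0.0544
  b term: (2×0.106)² = 0.0447
  x term: (-2×0.0491)² = 0.00966
  a term: (2×0.107)² = 0.0457
  r term: (0.5×0.0366)² = 0.000336
Total = 0.155. Share from a = 0.0457/0.155 = 0.295.

29.5%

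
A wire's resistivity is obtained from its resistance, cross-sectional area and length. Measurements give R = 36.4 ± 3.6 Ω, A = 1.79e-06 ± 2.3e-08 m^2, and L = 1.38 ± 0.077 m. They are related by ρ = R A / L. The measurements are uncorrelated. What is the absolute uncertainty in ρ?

Each factor contributes (exponent × relative error)² to (δρ/ρ)²:
  (1·δR/R)² = (1×0.0989)² = 0.00978;  (1·δA/A)² = (1×0.0128)² = 0.000165;  (-1·δL/L)² = (-1×0.0558)² = 0.00311
δρ/ρ = √(0.0131) = 0.114
ρ = 4.72e-05 Ω·m, so δρ = 0.114 × 4.72e-05 = 5.4e-06 Ω·m.

5.4e-06 Ω·m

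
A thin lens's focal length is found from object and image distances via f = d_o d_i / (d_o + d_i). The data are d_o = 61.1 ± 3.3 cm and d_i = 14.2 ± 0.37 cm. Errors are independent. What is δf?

∂f/∂d_o = (d_i/(d_o+d_i))² = 0.0356;  ∂f/∂d_i = (d_o/(d_o+d_i))² = 0.658
δf = √((∂f/∂d_o · δd_o)² + (∂f/∂d_i · δd_i)²) = √(0.0138 + 0.0593) = 0.270 cm

0.270 cm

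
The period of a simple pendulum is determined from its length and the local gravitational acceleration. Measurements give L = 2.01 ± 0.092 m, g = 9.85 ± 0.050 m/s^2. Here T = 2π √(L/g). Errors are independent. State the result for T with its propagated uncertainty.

2.84 ± 0.0654 s

For a monomial T ∝ L^(1/2), g^(-1/2), fractional errors add in quadrature:
  (½·δL/L)² = (0.5×0.0458)² = 0.000524;  (−½·δg/g)² = (-0.5×0.00508)² = 6.44e-06
δT/T = √(0.000530) = 0.0230
T = 2.84 s, so δT = 0.0230 × 2.84 = 0.0654 s.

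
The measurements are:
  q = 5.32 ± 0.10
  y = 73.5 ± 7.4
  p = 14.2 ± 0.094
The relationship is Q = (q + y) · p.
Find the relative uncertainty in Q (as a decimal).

Let u = q + y = 78.8. δu = √(δq² + δy²) = √(0.0100 + 54.8) = 7.40, so δu/u = 0.0939.
Q is then a monomial in u, p:
δQ/Q = √((δu/u)² + (1·δp/p)²) = √(0.00882 + 4.38e-05) = 0.0941

0.0941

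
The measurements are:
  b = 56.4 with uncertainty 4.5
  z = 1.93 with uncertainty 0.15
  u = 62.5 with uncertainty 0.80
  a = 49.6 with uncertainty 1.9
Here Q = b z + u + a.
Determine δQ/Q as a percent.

5.57%

Let p = b·z = 109. δp/p = √((1·δb/b)² + (1·δz/z)²) = √(0.00637 + 0.00604) = 0.111, so δp = 12.1.
Q = p + u + a: δQ = √(δp² + δu² + δa²) = √(147 + 0.640 + 3.61) = 12.3
Q = 221, so δQ/Q = 12.3/221 = 0.0557.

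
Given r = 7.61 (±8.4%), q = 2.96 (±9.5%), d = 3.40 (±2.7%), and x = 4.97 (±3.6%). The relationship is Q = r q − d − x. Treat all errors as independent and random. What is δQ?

Let p = r·q = 22.5. δp/p = √((1·δr/r)² + (1·δq/q)²) = √(0.00706 + 0.00903) = 0.127, so δp = 2.86.
Q = p − d − x: δQ = √(δp² + δd² + δx²) = √(8.16 + 0.00843 + 0.0320) = 2.86

2.86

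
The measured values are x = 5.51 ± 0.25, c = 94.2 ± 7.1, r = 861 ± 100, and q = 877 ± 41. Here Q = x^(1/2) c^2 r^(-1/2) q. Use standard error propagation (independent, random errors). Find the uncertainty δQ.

Products/powers → add relative errors in quadrature, weighted by exponent:
  (½·δx/x)² = (0.5×0.0454)² = 0.000515;  (2·δc/c)² = (2×0.0754)² = 0.0227;  (−½·δr/r)² = (-0.5×0.116)² = 0.00337;  (1·δq/q)² = (1×0.0468)² = 0.00219
δQ/Q = √(0.0288) = 0.170
Q = 6.23e+05, so δQ = 0.170 × 6.23e+05 = 1.06e+05.

1.06e+05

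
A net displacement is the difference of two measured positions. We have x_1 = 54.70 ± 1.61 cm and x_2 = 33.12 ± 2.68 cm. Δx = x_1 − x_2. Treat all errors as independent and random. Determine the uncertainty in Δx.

Δx is a linear combination, so absolute uncertainties add in quadrature:
  (δx_1)² = 2.59;  (δx_2)² = 7.18
δΔx = √(9.77) = 3.13 cm

3.13 cm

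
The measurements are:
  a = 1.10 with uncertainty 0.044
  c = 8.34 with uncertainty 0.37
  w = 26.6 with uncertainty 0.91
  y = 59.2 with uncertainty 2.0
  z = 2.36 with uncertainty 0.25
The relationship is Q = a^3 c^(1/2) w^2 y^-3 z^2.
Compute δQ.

Relative error in a monomial: (δQ/Q)² = Σ (nᵢ · δxᵢ/xᵢ)².
  (3·δa/a)² = (3×0.0400)² = 0.0144;  (½·δc/c)² = (0.5×0.0444)² = 0.000492;  (2·δw/w)² = (2×0.0342)² = 0.00468;  (-3·δy/y)² = (-3×0.0338)² = 0.0103;  (2·δz/z)² = (2×0.106)² = 0.0449
δQ/Q = √(0.0747) = 0.273
Q = 0.0730, so δQ = 0.273 × 0.0730 = 0.0200.

0.0200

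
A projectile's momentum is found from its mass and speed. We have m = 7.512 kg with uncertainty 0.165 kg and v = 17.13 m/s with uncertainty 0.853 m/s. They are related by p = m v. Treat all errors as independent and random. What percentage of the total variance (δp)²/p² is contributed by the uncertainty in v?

83.7%

(δp/p)² = (1·δm/m)² + (1·δv/v)²
  m term: (1×0.0220)² = 0.000482
  v term: (1×0.0498)² = 0.00248
Total = 0.00296. Share from v = 0.00248/0.00296 = 0.837.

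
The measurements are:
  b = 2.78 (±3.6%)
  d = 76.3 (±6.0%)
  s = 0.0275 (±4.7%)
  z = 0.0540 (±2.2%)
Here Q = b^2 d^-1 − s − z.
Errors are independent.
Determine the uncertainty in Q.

Let p = b^2·d^-1 = 0.101. δp/p = √((2·δb/b)² + (-1·δd/d)²) = √(0.00518 + 0.00360) = 0.0937, so δp = 0.00949.
Q = p − s − z: δQ = √(δp² + δs² + δz²) = √(9.01e-05 + 1.67e-06 + 1.41e-06) = 0.00965

0.00965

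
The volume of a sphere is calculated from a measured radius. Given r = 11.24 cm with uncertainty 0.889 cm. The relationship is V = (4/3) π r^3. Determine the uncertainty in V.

V is a product of powers, so relative uncertainties combine in quadrature:
  (3·δr/r)² = (3×0.0791)² = 0.0563
δV/V = √(0.0563) = 0.237
V = 5948 cm^3, so δV = 0.237 × 5948 = 1410 cm^3.

1410 cm^3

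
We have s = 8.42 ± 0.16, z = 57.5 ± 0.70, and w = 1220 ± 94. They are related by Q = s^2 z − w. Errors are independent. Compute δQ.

188

Let p = s^2·z = 4080. δp/p = √((2·δs/s)² + (1·δz/z)²) = √(0.00144 + 0.000148) = 0.0399, so δp = 163.
Q = p − w: δQ = √(δp² + δw²) = √(26500 + 8840) = 188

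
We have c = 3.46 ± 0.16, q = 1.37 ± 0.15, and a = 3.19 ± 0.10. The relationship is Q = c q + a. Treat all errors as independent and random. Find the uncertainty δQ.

Let p = c·q = 4.74. δp/p = √((1·δc/c)² + (1·δq/q)²) = √(0.00214 + 0.0120) = 0.119, so δp = 0.563.
Q = p + a: δQ = √(δp² + δa²) = √(0.317 + 0.0100) = 0.572

0.572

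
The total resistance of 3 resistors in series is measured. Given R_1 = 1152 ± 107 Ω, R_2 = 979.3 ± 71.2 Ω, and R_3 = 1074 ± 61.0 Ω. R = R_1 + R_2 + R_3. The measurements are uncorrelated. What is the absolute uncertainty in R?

142 Ω

Absolute uncertainties add in quadrature for a linear combination:
  (δR_1)² = 11400;  (δR_2)² = 5070;  (δR_3)² = 3720
δR = √(20200) = 142 Ω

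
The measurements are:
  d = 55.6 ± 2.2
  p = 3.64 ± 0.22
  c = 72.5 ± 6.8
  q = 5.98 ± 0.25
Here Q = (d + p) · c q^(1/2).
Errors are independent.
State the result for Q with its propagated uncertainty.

10500 ± 1080

Let u = d + p = 59.2. δu = √(δd² + δp²) = √(4.84 + 0.0484) = 2.21, so δu/u = 0.0373.
Q is then a monomial in u, c, q:
δQ/Q = √((δu/u)² + (1·δc/c)² + (½·δq/q)²) = √(0.00139 + 0.00880 + 0.000437) = 0.103
Q = 10500, so δQ = 0.103 × 10500 = 1080.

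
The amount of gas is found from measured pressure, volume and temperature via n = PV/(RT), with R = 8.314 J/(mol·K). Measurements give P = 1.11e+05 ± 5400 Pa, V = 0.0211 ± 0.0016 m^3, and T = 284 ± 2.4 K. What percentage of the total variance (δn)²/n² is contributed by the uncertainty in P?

(δn/n)² = (1·δP/P)² + (1·δV/V)² + (-1·δT/T)²
  P term: (1×0.0486)² = 0.00237
  V term: (1×0.0758)² = 0.00575
  T term: (-1×0.00845)² = 7.14e-05
Total = 0.00819. Share from P = 0.00237/0.00819 = 0.289.

28.9%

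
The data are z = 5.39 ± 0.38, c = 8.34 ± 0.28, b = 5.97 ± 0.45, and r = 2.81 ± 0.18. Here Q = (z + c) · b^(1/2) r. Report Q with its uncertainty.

Let u = z + c = 13.7. δu = √(δz² + δc²) = √(0.144 + 0.0784) = 0.472, so δu/u = 0.0344.
Q is then a monomial in u, b, r:
δQ/Q = √((δu/u)² + (½·δb/b)² + (1·δr/r)²) = √(0.00118 + 0.00142 + 0.00410) = 0.0819
Q = 94.3, so δQ = 0.0819 × 94.3 = 7.72.

94.3 ± 7.72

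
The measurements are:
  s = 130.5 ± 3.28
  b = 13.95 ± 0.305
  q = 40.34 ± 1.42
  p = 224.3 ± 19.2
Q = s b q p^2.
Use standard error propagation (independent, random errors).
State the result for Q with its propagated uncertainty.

For a monomial Q ∝ s, b, q, p^2, fractional errors add in quadrature:
  (1·δs/s)² = (1×0.0251)² = 0.000632;  (1·δb/b)² = (1×0.0219)² = 0.000478;  (1·δq/q)² = (1×0.0352)² = 0.00124;  (2·δp/p)² = (2×0.0856)² = 0.0293
δQ/Q = √(0.0317) = 0.178
Q = 3.695e+09, so δQ = 0.178 × 3.695e+09 = 6.57e+08.

(3.695 ± 0.657) × 10^9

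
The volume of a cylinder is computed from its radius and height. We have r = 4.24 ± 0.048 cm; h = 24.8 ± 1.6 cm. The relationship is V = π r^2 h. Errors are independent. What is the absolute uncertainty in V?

95.8 cm^3

Products/powers → add relative errors in quadrature, weighted by exponent:
  (2·δr/r)² = (2×0.0113)² = 0.000513;  (1·δh/h)² = (1×0.0645)² = 0.00416
δV/V = √(0.00467) = 0.0684
V = 1400 cm^3, so δV = 0.0684 × 1400 = 95.8 cm^3.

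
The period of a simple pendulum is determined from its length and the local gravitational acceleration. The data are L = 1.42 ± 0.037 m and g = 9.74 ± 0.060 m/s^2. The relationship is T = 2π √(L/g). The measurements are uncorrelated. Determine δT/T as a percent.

For a monomial T ∝ L^(1/2), g^(-1/2), fractional errors add in quadrature:
  (½·δL/L)² = (0.5×0.0261)² = 0.000170;  (−½·δg/g)² = (-0.5×0.00616)² = 9.49e-06
δT/T = √(0.000179) = 0.0134

1.34%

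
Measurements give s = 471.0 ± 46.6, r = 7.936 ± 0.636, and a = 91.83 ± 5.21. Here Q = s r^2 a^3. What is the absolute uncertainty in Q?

Q is a product of powers, so relative uncertainties combine in quadrature:
  (1·δs/s)² = (1×0.0989)² = 0.00979;  (2·δr/r)² = (2×0.0801)² = 0.0257;  (3·δa/a)² = (3×0.0567)² = 0.0290
δQ/Q = √(0.0644) = 0.254
Q = 2.297e+10, so δQ = 0.254 × 2.297e+10 = 5.83e+09.

5.83e+09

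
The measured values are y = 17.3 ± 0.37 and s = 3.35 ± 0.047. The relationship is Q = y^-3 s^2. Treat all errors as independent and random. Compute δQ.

0.000152

Q is a product of powers, so relative uncertainties combine in quadrature:
  (-3·δy/y)² = (-3×0.0214)² = 0.00412;  (2·δs/s)² = (2×0.0140)² = 0.000787
δQ/Q = √(0.00490) = 0.0700
Q = 0.00217, so δQ = 0.0700 × 0.00217 = 0.000152.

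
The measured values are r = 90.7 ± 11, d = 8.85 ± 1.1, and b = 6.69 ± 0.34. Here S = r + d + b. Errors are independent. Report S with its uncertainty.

106 ± 11.1

Sums and differences: (δS)² = Σ (cᵢ δxᵢ)².
  (δr)² = 121;  (δd)² = 1.21;  (δb)² = 0.116
δS = √(122) = 11.1
S = 106.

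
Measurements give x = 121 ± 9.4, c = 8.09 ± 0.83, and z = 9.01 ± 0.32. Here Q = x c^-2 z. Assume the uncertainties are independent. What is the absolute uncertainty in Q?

Since Q is a product/quotient, work with relative uncertainties:
  (1·δx/x)² = (1×0.0777)² = 0.00604;  (-2·δc/c)² = (-2×0.103)² = 0.0421;  (1·δz/z)² = (1×0.0355)² = 0.00126
δQ/Q = √(0.0494) = 0.222
Q = 16.7, so δQ = 0.222 × 16.7 = 3.70.

3.70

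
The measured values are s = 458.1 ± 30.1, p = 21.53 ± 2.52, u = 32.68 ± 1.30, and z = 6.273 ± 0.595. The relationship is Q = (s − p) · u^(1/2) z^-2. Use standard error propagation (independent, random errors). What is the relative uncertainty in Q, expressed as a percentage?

20.3%

Let w = s − p = 436.6. δw = √(δs² + δp²) = √(906 + 6.35) = 30.2, so δw/w = 0.0692.
Q is then a monomial in w, u, z:
δQ/Q = √((δw/w)² + (½·δu/u)² + (-2·δz/z)²) = √(0.00479 + 0.000396 + 0.0360) = 0.203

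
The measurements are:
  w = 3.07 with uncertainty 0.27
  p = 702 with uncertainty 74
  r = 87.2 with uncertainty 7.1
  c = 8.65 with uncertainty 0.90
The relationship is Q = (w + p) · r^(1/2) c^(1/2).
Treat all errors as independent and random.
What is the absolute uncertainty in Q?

2400

Let u = w + p = 705. δu = √(δw² + δp²) = √(0.0729 + 5480) = 74.0, so δu/u = 0.105.
Q is then a monomial in u, r, c:
δQ/Q = √((δu/u)² + (½·δr/r)² + (½·δc/c)²) = √(0.0110 + 0.00166 + 0.00271) = 0.124
Q = 19400, so δQ = 0.124 × 19400 = 2400.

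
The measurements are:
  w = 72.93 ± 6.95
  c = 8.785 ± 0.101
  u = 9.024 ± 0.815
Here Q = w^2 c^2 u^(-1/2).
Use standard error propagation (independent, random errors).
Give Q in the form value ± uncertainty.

Q is a product of powers, so relative uncertainties combine in quadrature:
  (2·δw/w)² = (2×0.0953)² = 0.0363;  (2·δc/c)² = (2×0.0115)² = 0.000529;  (−½·δu/u)² = (-0.5×0.0903)² = 0.00204
δQ/Q = √(0.0389) = 0.197
Q = 136600, so δQ = 0.197 × 136600 = 26900.

136600 ± 26900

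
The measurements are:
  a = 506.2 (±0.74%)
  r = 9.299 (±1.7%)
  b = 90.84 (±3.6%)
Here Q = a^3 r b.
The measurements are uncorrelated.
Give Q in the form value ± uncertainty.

Each factor contributes (exponent × relative error)² to (δQ/Q)²:
  (3·δa/a)² = (3×0.00740)² = 0.000493;  (1·δr/r)² = (1×0.0170)² = 0.000289;  (1·δb/b)² = (1×0.0360)² = 0.00130
δQ/Q = √(0.00208) = 0.0456
Q = 1.096e+11, so δQ = 0.0456 × 1.096e+11 = 4.99e+09.

(1.096 ± 0.0499) × 10^11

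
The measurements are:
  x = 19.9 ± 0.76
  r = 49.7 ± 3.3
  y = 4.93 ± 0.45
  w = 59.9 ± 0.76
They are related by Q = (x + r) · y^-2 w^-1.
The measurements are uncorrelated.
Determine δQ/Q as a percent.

Let u = x + r = 69.6. δu = √(δx² + δr²) = √(0.578 + 10.9) = 3.39, so δu/u = 0.0487.
Q is then a monomial in u, y, w:
δQ/Q = √((δu/u)² + (-2·δy/y)² + (-1·δw/w)²) = √(0.00237 + 0.0333 + 0.000161) = 0.189

18.9%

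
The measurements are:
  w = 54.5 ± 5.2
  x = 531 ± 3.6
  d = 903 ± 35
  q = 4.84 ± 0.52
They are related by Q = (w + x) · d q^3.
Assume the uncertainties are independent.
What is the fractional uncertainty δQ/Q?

Let u = w + x = 586. δu = √(δw² + δx²) = √(27.0 + 13.0) = 6.32, so δu/u = 0.0108.
Q is then a monomial in u, d, q:
δQ/Q = √((δu/u)² + (1·δd/d)² + (3·δq/q)²) = √(0.000117 + 0.00150 + 0.104) = 0.325

0.325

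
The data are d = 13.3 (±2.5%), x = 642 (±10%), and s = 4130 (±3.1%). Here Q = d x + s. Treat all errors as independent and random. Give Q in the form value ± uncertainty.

Let p = d·x = 8540. δp/p = √((1·δd/d)² + (1·δx/x)²) = √(0.000625 + 0.0100) = 0.103, so δp = 880.
Q = p + s: δQ = √(δp² + δs²) = √(7.75e+05 + 16400) = 889
Q = 12700.

12700 ± 889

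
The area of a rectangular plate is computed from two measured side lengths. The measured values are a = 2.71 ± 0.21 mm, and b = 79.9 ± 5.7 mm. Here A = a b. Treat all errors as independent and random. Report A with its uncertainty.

A is a product of powers, so relative uncertainties combine in quadrature:
  (1·δa/a)² = (1×0.0775)² = 0.00600;  (1·δb/b)² = (1×0.0713)² = 0.00509
δA/A = √(0.0111) = 0.105
A = 217 mm^2, so δA = 0.105 × 217 = 22.8 mm^2.

217 ± 22.8 mm^2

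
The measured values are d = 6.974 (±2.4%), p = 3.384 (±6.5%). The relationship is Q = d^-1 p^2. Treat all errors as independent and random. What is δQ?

Relative error in a monomial: (δQ/Q)² = Σ (nᵢ · δxᵢ/xᵢ)².
  (-1·δd/d)² = (-1×0.0240)² = 0.000576;  (2·δp/p)² = (2×0.0650)² = 0.0169
δQ/Q = √(0.0175) = 0.132
Q = 1.642, so δQ = 0.132 × 1.642 = 0.217.

0.217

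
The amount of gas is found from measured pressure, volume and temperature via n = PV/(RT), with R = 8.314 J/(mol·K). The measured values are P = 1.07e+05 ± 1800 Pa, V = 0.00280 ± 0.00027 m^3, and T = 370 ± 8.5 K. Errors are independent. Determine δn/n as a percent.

10.1%

Each factor contributes (exponent × relative error)² to (δn/n)²:
  (1·δP/P)² = (1×0.0168)² = 0.000283;  (1·δV/V)² = (1×0.0964)² = 0.00930;  (-1·δT/T)² = (-1×0.0230)² = 0.000528
δn/n = √(0.0101) = 0.101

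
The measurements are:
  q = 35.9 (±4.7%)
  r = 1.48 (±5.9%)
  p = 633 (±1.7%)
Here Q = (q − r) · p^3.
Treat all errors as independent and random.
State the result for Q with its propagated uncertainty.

(8.73 ± 0.618) × 10^9

Let u = q − r = 34.4. δu = √(δq² + δr²) = √(2.85 + 0.00762) = 1.69, so δu/u = 0.0491.
Q is then a monomial in u, p:
δQ/Q = √((δu/u)² + (3·δp/p)²) = √(0.00241 + 0.00260) = 0.0708
Q = 8.73e+09, so δQ = 0.0708 × 8.73e+09 = 6.18e+08.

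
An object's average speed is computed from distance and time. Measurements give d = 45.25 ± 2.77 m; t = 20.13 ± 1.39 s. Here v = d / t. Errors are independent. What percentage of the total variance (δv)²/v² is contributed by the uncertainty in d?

44.0%

(δv/v)² = (1·δd/d)² + (-1·δt/t)²
  d term: (1×0.0612)² = 0.00375
  t term: (-1×0.0691)² = 0.00477
Total = 0.00852. Share from d = 0.00375/0.00852 = 0.440.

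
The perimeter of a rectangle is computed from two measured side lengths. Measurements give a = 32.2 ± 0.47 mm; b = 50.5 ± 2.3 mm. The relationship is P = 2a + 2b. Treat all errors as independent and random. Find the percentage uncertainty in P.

2.84%

Absolute uncertainties add in quadrature for a linear combination:
  (2·δa)² = 0.884;  (2·δb)² = 21.2
δP = √(22.0) = 4.70 mm
P = 165 mm, so δP/P = 4.70/165 = 0.0284.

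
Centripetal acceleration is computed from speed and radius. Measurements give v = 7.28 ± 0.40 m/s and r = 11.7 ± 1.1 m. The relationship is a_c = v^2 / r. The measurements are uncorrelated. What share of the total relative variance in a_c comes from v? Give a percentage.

57.7%

(δa_c/a_c)² = (2·δv/v)² + (-1·δr/r)²
  v term: (2×0.0549)² = 0.0121
  r term: (-1×0.0940)² = 0.00884
Total = 0.0209. Share from v = 0.0121/0.0209 = 0.577.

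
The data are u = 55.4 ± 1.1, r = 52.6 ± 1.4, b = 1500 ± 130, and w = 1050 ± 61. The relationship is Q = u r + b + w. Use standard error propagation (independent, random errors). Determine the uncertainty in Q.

173

Let p = u·r = 2910. δp/p = √((1·δu/u)² + (1·δr/r)²) = √(0.000394 + 0.000708) = 0.0332, so δp = 96.8.
Q = p + b + w: δQ = √(δp² + δb² + δw²) = √(9360 + 16900 + 3720) = 173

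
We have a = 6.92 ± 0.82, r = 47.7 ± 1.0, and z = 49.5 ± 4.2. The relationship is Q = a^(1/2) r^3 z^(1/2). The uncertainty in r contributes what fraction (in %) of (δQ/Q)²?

(δQ/Q)² = (½·δa/a)² + (3·δr/r)² + (½·δz/z)²
  a term: (0.5×0.118)² = 0.00351
  r term: (3×0.0210)² = 0.00396
  z term: (0.5×0.0848)² = 0.00180
Total = 0.00927. Share from r = 0.00396/0.00927 = 0.427.

42.7%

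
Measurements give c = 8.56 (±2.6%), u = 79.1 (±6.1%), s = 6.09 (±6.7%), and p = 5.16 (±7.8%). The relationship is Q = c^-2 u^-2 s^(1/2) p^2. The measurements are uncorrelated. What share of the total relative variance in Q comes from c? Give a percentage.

(δQ/Q)² = (-2·δc/c)² + (-2·δu/u)² + (½·δs/s)² + (2·δp/p)²
  c term: (-2×0.0260)² = 0.00270
  u term: (-2×0.0610)² = 0.0149
  s term: (0.5×0.0670)² = 0.00112
  p term: (2×0.0780)² = 0.0243
Total = 0.0430. Share from c = 0.00270/0.0430 = 0.0628.

6.28%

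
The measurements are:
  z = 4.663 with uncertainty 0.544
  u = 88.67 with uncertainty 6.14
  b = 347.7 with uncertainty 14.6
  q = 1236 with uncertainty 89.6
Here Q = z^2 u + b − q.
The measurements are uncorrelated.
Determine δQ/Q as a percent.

Let p = z^2·u = 1928. δp/p = √((2·δz/z)² + (1·δu/u)²) = √(0.0544 + 0.00479) = 0.243, so δp = 469.
Q = p + b − q: δQ = √(δp² + δb² + δq²) = √(2.2e+05 + 213 + 8030) = 478
Q = 1040, so δQ/Q = 478/1040 = 0.460.

46.0%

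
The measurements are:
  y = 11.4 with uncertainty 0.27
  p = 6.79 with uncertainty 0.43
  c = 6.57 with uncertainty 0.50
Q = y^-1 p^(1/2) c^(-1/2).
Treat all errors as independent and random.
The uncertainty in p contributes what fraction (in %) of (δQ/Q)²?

(δQ/Q)² = (-1·δy/y)² + (½·δp/p)² + (−½·δc/c)²
  y term: (-1×0.0237)² = 0.000561
  p term: (0.5×0.0633)² = 0.00100
  c term: (-0.5×0.0761)² = 0.00145
Total = 0.00301. Share from p = 0.00100/0.00301 = 0.333.

33.3%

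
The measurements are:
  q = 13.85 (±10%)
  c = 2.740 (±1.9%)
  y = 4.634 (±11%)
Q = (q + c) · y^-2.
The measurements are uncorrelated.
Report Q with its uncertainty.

0.7726 ± 0.182

Let u = q + c = 16.59. δu = √(δq² + δc²) = √(1.92 + 0.00271) = 1.39, so δu/u = 0.0835.
Q is then a monomial in u, y:
δQ/Q = √((δu/u)² + (-2·δy/y)²) = √(0.00698 + 0.0484) = 0.235
Q = 0.7726, so δQ = 0.235 × 0.7726 = 0.182.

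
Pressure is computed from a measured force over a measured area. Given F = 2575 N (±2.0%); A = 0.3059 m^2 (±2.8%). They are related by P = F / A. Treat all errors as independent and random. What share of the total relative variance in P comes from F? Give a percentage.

(δP/P)² = (1·δF/F)² + (-1·δA/A)²
  F term: (1×0.0200)² = 0.000400
  A term: (-1×0.0280)² = 0.000784
Total = 0.00118. Share from F = 0.000400/0.00118 = 0.338.

33.8%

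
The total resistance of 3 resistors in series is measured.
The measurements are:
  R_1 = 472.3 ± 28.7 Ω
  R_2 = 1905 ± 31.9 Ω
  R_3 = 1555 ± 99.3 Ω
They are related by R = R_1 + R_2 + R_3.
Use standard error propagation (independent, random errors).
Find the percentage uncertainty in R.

For a sum/difference, combine absolute errors in quadrature:
  (δR_1)² = 824;  (δR_2)² = 1020;  (δR_3)² = 9860
δR = √(11700) = 108 Ω
R = 3932 Ω, so δR/R = 108/3932 = 0.0275.

2.75%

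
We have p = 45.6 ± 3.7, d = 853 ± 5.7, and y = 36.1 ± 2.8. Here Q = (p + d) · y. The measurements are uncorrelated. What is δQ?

Let u = p + d = 899. δu = √(δp² + δd²) = √(13.7 + 32.5) = 6.80, so δu/u = 0.00756.
Q is then a monomial in u, y:
δQ/Q = √((δu/u)² + (1·δy/y)²) = √(5.72e-05 + 0.00602) = 0.0779
Q = 32400, so δQ = 0.0779 × 32400 = 2530.

2530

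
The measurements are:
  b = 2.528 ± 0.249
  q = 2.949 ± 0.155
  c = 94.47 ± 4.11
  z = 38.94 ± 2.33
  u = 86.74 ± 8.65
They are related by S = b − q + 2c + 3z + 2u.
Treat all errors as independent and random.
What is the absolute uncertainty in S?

Absolute uncertainties add in quadrature for a linear combination:
  (δb)² = 0.0620;  (δq)² = 0.0240;  (2·δc)² = 67.6;  (3·δz)² = 48.9;  (2·δu)² = 299
δS = √(416) = 20.4

20.4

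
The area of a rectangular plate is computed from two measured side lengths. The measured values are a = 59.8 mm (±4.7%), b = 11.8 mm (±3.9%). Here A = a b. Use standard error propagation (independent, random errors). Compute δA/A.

0.0611

Each factor contributes (exponent × relative error)² to (δA/A)²:
  (1·δa/a)² = (1×0.0470)² = 0.00221;  (1·δb/b)² = (1×0.0390)² = 0.00152
δA/A = √(0.00373) = 0.0611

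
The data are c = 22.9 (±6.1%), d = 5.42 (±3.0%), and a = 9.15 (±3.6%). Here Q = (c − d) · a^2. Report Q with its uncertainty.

Let u = c − d = 17.5. δu = √(δc² + δd²) = √(1.95 + 0.0264) = 1.41, so δu/u = 0.0805.
Q is then a monomial in u, a:
δQ/Q = √((δu/u)² + (2·δa/a)²) = √(0.00647 + 0.00518) = 0.108
Q = 1460, so δQ = 0.108 × 1460 = 158.

1460 ± 158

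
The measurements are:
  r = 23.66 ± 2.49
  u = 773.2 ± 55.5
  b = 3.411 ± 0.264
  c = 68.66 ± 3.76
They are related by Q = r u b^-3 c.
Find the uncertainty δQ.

Each factor contributes (exponent × relative error)² to (δQ/Q)²:
  (1·δr/r)² = (1×0.105)² = 0.0111;  (1·δu/u)² = (1×0.0718)² = 0.00515;  (-3·δb/b)² = (-3×0.0774)² = 0.0539;  (1·δc/c)² = (1×0.0548)² = 0.00300
δQ/Q = √(0.0731) = 0.270
Q = 31650, so δQ = 0.270 × 31650 = 8560.

8560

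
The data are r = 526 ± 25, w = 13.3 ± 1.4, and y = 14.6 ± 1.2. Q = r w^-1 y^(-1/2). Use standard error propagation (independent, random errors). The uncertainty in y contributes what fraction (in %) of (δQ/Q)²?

(δQ/Q)² = (1·δr/r)² + (-1·δw/w)² + (−½·δy/y)²
  r term: (1×0.0475)² = 0.00226
  w term: (-1×0.105)² = 0.0111
  y term: (-0.5×0.0822)² = 0.00169
Total = 0.0150. Share from y = 0.00169/0.0150 = 0.112.

11.2%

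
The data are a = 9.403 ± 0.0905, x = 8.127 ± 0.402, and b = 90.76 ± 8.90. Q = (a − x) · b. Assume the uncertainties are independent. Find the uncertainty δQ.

39.1

Let u = a − x = 1.276. δu = √(δa² + δx²) = √(0.00819 + 0.162) = 0.412, so δu/u = 0.323.
Q is then a monomial in u, b:
δQ/Q = √((δu/u)² + (1·δb/b)²) = √(0.104 + 0.00962) = 0.337
Q = 115.8, so δQ = 0.337 × 115.8 = 39.1.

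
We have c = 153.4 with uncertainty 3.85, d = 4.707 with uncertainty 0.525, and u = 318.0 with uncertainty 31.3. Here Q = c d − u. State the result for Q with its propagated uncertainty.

Let p = c·d = 722.1. δp/p = √((1·δc/c)² + (1·δd/d)²) = √(0.000630 + 0.0124) = 0.114, so δp = 82.5.
Q = p − u: δQ = √(δp² + δu²) = √(6810 + 980) = 88.3
Q = 404.1.

404.1 ± 88.3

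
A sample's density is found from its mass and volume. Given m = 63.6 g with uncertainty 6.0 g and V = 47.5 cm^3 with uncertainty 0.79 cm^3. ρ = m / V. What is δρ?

0.128 g/cm^3

Products/powers → add relative errors in quadrature, weighted by exponent:
  (1·δm/m)² = (1×0.0943)² = 0.00890;  (-1·δV/V)² = (-1×0.0166)² = 0.000277
δρ/ρ = √(0.00918) = 0.0958
ρ = 1.34 g/cm^3, so δρ = 0.0958 × 1.34 = 0.128 g/cm^3.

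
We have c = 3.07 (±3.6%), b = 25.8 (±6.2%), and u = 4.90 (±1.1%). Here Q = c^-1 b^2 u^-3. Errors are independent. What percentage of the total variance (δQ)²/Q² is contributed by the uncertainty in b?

(δQ/Q)² = (-1·δc/c)² + (2·δb/b)² + (-3·δu/u)²
  c term: (-1×0.0360)² = 0.00130
  b term: (2×0.0620)² = 0.0154
  u term: (-3×0.0110)² = 0.00109
Total = 0.0178. Share from b = 0.0154/0.0178 = 0.866.

86.6%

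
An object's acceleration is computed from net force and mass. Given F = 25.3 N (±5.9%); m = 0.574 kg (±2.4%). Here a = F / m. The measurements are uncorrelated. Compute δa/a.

Relative error in a monomial: (δa/a)² = Σ (nᵢ · δxᵢ/xᵢ)².
  (1·δF/F)² = (1×0.0590)² = 0.00348;  (-1·δm/m)² = (-1×0.0240)² = 0.000576
δa/a = √(0.00406) = 0.0637

0.0637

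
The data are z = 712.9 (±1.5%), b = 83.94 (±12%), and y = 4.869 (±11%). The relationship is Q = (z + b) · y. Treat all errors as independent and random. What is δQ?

433

Let u = z + b = 796.8. δu = √(δz² + δb²) = √(114 + 101) = 14.7, so δu/u = 0.0184.
Q is then a monomial in u, y:
δQ/Q = √((δu/u)² + (1·δy/y)²) = √(0.000340 + 0.0121) = 0.112
Q = 3880, so δQ = 0.112 × 3880 = 433.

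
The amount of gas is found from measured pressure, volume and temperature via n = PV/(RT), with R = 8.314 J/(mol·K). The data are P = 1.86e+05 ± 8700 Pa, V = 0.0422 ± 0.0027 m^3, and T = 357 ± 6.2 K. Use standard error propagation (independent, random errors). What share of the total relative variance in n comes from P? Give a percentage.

33.2%

(δn/n)² = (1·δP/P)² + (1·δV/V)² + (-1·δT/T)²
  P term: (1×0.0468)² = 0.00219
  V term: (1×0.0640)² = 0.00409
  T term: (-1×0.0174)² = 0.000302
Total = 0.00658. Share from P = 0.00219/0.00658 = 0.332.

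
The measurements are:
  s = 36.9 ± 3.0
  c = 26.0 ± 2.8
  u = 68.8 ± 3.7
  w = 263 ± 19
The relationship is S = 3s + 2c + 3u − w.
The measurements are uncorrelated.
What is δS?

24.4

Absolute uncertainties add in quadrature for a linear combination:
  (3·δs)² = 81.0;  (2·δc)² = 31.4;  (3·δu)² = 123;  (δw)² = 361
δS = √(597) = 24.4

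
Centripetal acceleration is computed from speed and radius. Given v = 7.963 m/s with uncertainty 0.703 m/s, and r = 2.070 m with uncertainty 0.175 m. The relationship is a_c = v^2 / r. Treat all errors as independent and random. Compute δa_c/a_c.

For a monomial a_c ∝ v^2, r^-1, fractional errors add in quadrature:
  (2·δv/v)² = (2×0.0883)² = 0.0312;  (-1·δr/r)² = (-1×0.0845)² = 0.00715
δa_c/a_c = √(0.0383) = 0.196

0.196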